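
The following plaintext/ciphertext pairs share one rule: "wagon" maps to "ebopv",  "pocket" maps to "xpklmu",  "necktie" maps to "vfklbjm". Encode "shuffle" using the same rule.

aicgnmm

A repeating key of period 2 is used — shifts +8, +1 over and over.
On shuffle: s+8=a, h+1=i, u+8=c, f+1=g, f+8=n, l+1=m, e+8=m.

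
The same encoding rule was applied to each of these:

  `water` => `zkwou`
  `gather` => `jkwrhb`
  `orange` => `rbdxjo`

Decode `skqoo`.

panel

Shifts by position in water: pos 0: w→z (+3), pos 1: a→k (+10), pos 2: t→w (+3), pos 3: e→o (+10) — repeating every 2. The shifts repeat in a cycle of length 2: positions 0,1,… shift by +3, +10, then the pattern repeats.
Reversing it on skqoo: s−3=p, k−10=a, q−3=n, o−10=e, o−3=l.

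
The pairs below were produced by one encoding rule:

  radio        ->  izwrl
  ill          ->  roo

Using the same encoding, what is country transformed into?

xlfmgib

Letters are reflected about the middle of the alphabet (position → 25−position): Atbash.
Applying it to country: c↔x, o↔l, u↔f, n↔m, t↔g, r↔i, y↔b.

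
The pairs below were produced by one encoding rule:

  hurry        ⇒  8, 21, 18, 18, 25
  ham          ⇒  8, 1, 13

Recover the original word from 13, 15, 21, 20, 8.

mouth

h is letter #8 and maps to 8: an offset of 0. Each letter is replaced by its alphabet position (a=1, b=2, …, z=26).
Decoding 13, 15, 21, 20, 8: 13=m, 15=o, 21=u, 20=t, 8=h.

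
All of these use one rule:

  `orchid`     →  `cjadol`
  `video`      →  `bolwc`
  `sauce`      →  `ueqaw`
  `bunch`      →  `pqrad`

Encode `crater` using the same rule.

ajefwj

o(14)→c(2) and r(17)→j(9) fit y≡11x+4 (mod 26); the inverse of 11 mod 26 is 19. Each letter's alphabet position (a=0..z=25) is mapped through 11·x+4 mod 26 — an affine cipher.
For crater: c(2)→11·2+4≡0=a; r(17)→11·17+4≡9=j; a(0)→11·0+4≡4=e; t(19)→11·19+4≡5=f; e(4)→11·4+4≡22=w; r(17)→11·17+4≡9=j (all mod 26).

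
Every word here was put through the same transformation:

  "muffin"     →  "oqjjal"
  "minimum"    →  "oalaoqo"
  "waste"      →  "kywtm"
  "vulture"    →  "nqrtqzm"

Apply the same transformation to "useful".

Each letter's alphabet position (a=0..z=25) is mapped through 23·x+24 mod 26 — an affine cipher.
Applying it to useful: u(20)→23·20+24≡16=q; s(18)→23·18+24≡22=w; e(4)→23·4+24≡12=m; f(5)→23·5+24≡9=j; u(20)→23·20+24≡16=q; l(11)→23·11+24≡17=r (all mod 26).

qwmjqr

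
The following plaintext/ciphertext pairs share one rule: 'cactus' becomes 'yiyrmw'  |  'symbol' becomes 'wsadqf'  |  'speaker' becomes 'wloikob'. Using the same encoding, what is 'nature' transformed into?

virmbo

Each letter's alphabet position (a=0..z=25) is mapped through 21·x+8 mod 26 — an affine cipher.
For nature: n(13)→21·13+8≡21=v; a(0)→21·0+8≡8=i; t(19)→21·19+8≡17=r; u(20)→21·20+8≡12=m; r(17)→21·17+8≡1=b; e(4)→21·4+8≡14=o (all mod 26).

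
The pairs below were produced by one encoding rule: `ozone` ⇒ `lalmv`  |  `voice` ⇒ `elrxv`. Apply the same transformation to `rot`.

ilg

Each letter is replaced by its mirror in the alphabet: a↔z, b↔y, c↔x, and so on (the Atbash cipher).
For rot: r↔i, o↔l, t↔g.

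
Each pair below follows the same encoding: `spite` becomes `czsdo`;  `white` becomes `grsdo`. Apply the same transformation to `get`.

qod

Compare letters: s→c is +10, p→z is +10, i→s is +10 — a constant shift. It's a constant shift of +10 (ROT10).
Applying it to get: g+10=q, e+10=o, t+10=d.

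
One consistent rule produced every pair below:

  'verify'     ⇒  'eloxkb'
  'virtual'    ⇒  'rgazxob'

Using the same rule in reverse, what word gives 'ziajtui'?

The output letters match the input read backwards, each shifted +6: verify reversed is yfirev. The word is reversed, then every letter is shifted forward by 6.
Decoding ziajtui: shift back: z−6=t, i−6=c, a−6=u, j−6=d, t−6=n, u−6=o, i−6=c → tcudnoc; then reverse → conduct.

conduct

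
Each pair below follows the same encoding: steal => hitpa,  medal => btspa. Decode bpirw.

match

It's a constant shift of +15 (ROT15).
Decoding bpirw: b−15=m, p−15=a, i−15=t, r−15=c, w−15=h.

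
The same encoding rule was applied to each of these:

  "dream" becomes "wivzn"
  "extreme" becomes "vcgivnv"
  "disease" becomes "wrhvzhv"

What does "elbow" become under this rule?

Each pair mirrors across the alphabet (d↔w, r↔i, e↔v): positions sum to 25. This is the alphabet-reversal cipher (Atbash): a becomes z, b becomes y, etc.
Applying it to elbow: e↔v, l↔o, b↔y, o↔l, w↔d.

voyld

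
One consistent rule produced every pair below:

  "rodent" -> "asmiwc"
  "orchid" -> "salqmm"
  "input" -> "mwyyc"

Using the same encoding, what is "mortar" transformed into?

vsacea

Vowels shift forward by 4 and consonants shift forward by 9.
For mortar: m(cons)+9=v, o(vowel)+4=s, r(cons)+9=a, t(cons)+9=c, a(vowel)+4=e, r(cons)+9=a.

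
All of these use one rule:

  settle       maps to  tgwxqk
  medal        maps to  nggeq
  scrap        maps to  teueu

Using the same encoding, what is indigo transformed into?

jpgmlu

Each letter shifts forward by (position + 1), i.e. 1, 2, 3, … — the shift grows by one for each successive letter.
For indigo: i+1=j, n+2=p, d+3=g, i+4=m, g+5=l, o+6=u.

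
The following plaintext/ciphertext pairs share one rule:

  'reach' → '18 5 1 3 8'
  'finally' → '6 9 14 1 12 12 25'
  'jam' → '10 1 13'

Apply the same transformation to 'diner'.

r is letter #18 and maps to 18: an offset of 0. Letters become their 1-indexed alphabet positions: a=1 … z=26.
For diner: d=4→4, i=9→9, n=14→14, e=5→5, r=18→18.

4 9 14 5 18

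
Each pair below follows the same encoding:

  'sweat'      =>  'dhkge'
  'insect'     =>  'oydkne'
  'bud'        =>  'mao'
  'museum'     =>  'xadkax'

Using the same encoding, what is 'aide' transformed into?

gook

Vowels shift forward by 6 and consonants shift forward by 11.
For aide: a(vowel)+6=g, i(vowel)+6=o, d(cons)+11=o, e(vowel)+6=k.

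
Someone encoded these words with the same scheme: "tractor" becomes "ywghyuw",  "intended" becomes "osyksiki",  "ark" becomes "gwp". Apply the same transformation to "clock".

The shift depends on letter class: consonant t→y is +5, but vowel a→g is +6. Two shifts are in play — +6 for a/e/i/o/u, +5 for every other letter.
Applying it to clock: c(cons)+5=h, l(cons)+5=q, o(vowel)+6=u, c(cons)+5=h, k(cons)+5=p.

hquhp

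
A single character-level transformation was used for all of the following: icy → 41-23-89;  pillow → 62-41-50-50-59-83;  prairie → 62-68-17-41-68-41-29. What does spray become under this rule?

71-62-68-17-89

Each letter becomes 3×(its alphabet position, a=1..z=26) + 14.
Applying it to spray: s=19→71, p=16→62, r=18→68, a=1→17, y=25→89.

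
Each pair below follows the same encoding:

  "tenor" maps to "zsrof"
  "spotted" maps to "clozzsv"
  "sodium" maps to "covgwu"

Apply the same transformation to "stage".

t(19)→z(25) and e(4)→s(18) fit y≡23x+4 (mod 26); the inverse of 23 mod 26 is 17. This is an affine cipher: with a=0,…,z=25, each position x becomes (23x+4) mod 26.
Applying it to stage: s(18)→23·18+4≡2=c; t(19)→23·19+4≡25=z; a(0)→23·0+4≡4=e; g(6)→23·6+4≡12=m; e(4)→23·4+4≡18=s (all mod 26).

czems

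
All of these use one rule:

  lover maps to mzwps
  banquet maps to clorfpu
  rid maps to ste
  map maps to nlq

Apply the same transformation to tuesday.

The shift depends on letter class: consonant l→m is +1, but vowel o→z is +11. Two shifts are in play — +11 for a/e/i/o/u, +1 for every other letter.
For tuesday: t(cons)+1=u, u(vowel)+11=f, e(vowel)+11=p, s(cons)+1=t, d(cons)+1=e, a(vowel)+11=l, y(cons)+1=z.

ufptelz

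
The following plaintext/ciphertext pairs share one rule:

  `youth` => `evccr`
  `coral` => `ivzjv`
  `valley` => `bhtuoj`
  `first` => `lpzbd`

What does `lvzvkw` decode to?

formal

Letter i (0-indexed) is shifted by i+6, so successive shifts are 6, 7, 8, ….
Reversing it on lvzvkw: l−6=f, v−7=o, z−8=r, v−9=m, k−10=a, w−11=l.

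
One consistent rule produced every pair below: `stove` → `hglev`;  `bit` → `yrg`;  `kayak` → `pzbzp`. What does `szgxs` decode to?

hatch

Each pair mirrors across the alphabet (s↔h, t↔g, o↔l): positions sum to 25. Letters are reflected about the middle of the alphabet (position → 25−position): Atbash.
Decoding szgxs: s↔h, z↔a, g↔t, x↔c, s↔h.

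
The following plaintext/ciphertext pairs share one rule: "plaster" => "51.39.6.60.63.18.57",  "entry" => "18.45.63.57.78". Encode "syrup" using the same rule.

60.78.57.66.51

p(#16)→51 and l(#12)→39: differences scale by 3, so n = 3·pos + 3. The formula is n = 3×(alphabet index, a=1) + 3.
Applying it to syrup: s=19→60, y=25→78, r=18→57, u=21→66, p=16→51.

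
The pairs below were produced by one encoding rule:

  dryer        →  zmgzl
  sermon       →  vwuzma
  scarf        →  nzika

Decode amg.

yes

The output letters match the input read backwards, each shifted +8: dryer reversed is reyrd. Two steps: reverse the string, then apply a Caesar shift of +8.
Undoing it on amg: shift back: a−8=s, m−8=e, g−8=y → sey; then reverse → yes.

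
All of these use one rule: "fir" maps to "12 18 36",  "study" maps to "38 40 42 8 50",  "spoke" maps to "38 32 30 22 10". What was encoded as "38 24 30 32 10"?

slope

f(#6)→12 and i(#9)→18: differences scale by 2, so n = 2·pos + 0. Each letter becomes 2×(its alphabet position, a=1..z=26).
Reversing it on 38 24 30 32 10: 38→(38−0)÷2=19=s, 24→(24−0)÷2=12=l, 30→(30−0)÷2=15=o, 32→(32−0)÷2=16=p, 10→(10−0)÷2=5=e.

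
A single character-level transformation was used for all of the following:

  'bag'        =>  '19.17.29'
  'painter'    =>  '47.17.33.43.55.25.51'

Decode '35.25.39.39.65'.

b(#2)→19 and a(#1)→17: differences scale by 2, so n = 2·pos + 15. The formula is n = 2×(alphabet index, a=1) + 15.
Undoing it on 35.25.39.39.65: 35→(35−15)÷2=10=j, 25→(25−15)÷2=5=e, 39→(39−15)÷2=12=l, 39→(39−15)÷2=12=l, 65→(65−15)÷2=25=y.

jelly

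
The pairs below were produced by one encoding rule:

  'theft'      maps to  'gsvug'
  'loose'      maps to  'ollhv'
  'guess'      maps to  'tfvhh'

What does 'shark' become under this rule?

hszip

Each pair mirrors across the alphabet (t↔g, h↔s, e↔v): positions sum to 25. This is the alphabet-reversal cipher (Atbash): a becomes z, b becomes y, etc.
On shark: s↔h, h↔s, a↔z, r↔i, k↔p.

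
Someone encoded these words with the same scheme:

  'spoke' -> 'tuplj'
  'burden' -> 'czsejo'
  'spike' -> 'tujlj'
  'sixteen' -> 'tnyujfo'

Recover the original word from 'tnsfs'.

Shifts by position in spoke: pos 0: s→t (+1), pos 1: p→u (+5), pos 2: o→p (+1), pos 3: k→l (+1), pos 4: e→j (+5) — repeating every 3. It's a Vigenère-style cipher with numeric key [1,5,1]: position i shifts by key[i mod 3].
Reversing it on tnsfs: t−1=s, n−5=i, s−1=r, f−1=e, s−5=n.

siren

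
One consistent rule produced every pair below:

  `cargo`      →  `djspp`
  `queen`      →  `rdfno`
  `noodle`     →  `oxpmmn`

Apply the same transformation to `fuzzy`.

gdaiz

Shifts by position in cargo: pos 0: c→d (+1), pos 1: a→j (+9), pos 2: r→s (+1), pos 3: g→p (+9) — repeating every 2. It's a Vigenère-style cipher with numeric key [1,9]: position i shifts by key[i mod 2].
Applying it to fuzzy: f+1=g, u+9=d, z+1=a, z+9=i, y+1=z.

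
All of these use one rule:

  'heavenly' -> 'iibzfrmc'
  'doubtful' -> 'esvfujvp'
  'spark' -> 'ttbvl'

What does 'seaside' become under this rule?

tibwjhf

Shifts by position in heavenly: pos 0: h→i (+1), pos 1: e→i (+4), pos 2: a→b (+1), pos 3: v→z (+4) — repeating every 2. The shifts repeat in a cycle of length 2: positions 0,1,… shift by +1, +4, then the pattern repeats.
Applying it to seaside: s+1=t, e+4=i, a+1=b, s+4=w, i+1=j, d+4=h, e+1=f.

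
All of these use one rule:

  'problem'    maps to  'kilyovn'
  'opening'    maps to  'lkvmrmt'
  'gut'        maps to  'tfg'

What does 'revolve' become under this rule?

iveloev

Each pair mirrors across the alphabet (p↔k, r↔i, o↔l): positions sum to 25. This is the alphabet-reversal cipher (Atbash): a becomes z, b becomes y, etc.
On revolve: r↔i, e↔v, v↔e, o↔l, l↔o, v↔e, e↔v.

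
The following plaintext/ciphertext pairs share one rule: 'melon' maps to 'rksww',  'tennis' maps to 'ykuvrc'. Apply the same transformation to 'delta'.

iksbj

Letter i (0-indexed) is shifted by i+5, so successive shifts are 5, 6, 7, ….
On delta: d+5=i, e+6=k, l+7=s, t+8=b, a+9=j.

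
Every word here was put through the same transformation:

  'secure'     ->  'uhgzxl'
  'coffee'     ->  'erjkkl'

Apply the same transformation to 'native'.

Each letter shifts forward by (position + 2), i.e. 2, 3, 4, … — the shift grows by one for each successive letter.
On native: n+2=p, a+3=d, t+4=x, i+5=n, v+6=b, e+7=l.

pdxnbl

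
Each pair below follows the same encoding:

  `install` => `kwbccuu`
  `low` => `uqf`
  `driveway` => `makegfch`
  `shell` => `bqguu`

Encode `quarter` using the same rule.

zwcacga

The shift depends on letter class: consonant n→w is +9, but vowel i→k is +2. Two shifts are in play — +2 for a/e/i/o/u, +9 for every other letter.
For quarter: q(cons)+9=z, u(vowel)+2=w, a(vowel)+2=c, r(cons)+9=a, t(cons)+9=c, e(vowel)+2=g, r(cons)+9=a.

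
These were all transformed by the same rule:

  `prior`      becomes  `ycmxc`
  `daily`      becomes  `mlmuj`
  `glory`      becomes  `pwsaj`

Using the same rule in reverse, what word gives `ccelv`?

track

Shifts by position in prior: pos 0: p→y (+9), pos 1: r→c (+11), pos 2: i→m (+4), pos 3: o→x (+9), pos 4: r→c (+11) — repeating every 3. It's a Vigenère-style cipher with numeric key [9,11,4]: position i shifts by key[i mod 3].
Reversing it on ccelv: c−9=t, c−11=r, e−4=a, l−9=c, v−11=k.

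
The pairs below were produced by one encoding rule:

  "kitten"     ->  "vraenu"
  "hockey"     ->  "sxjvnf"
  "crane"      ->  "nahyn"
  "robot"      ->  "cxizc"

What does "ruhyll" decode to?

glance

Shifts by position in kitten: pos 0: k→v (+11), pos 1: i→r (+9), pos 2: t→a (+7), pos 3: t→e (+11), pos 4: e→n (+9), pos 5: n→u (+7) — repeating every 3. A repeating key of period 3 is used — shifts +11, +9, +7 over and over.
Reversing it on ruhyll: r−11=g, u−9=l, h−7=a, y−11=n, l−9=c, l−7=e.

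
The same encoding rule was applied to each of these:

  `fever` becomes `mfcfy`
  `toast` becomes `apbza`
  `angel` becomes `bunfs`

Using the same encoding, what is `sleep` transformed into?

zsffw

The shift depends on letter class: consonant f→m is +7, but vowel e→f is +1. Two shifts are in play — +1 for a/e/i/o/u, +7 for every other letter.
For sleep: s(cons)+7=z, l(cons)+7=s, e(vowel)+1=f, e(vowel)+1=f, p(cons)+7=w.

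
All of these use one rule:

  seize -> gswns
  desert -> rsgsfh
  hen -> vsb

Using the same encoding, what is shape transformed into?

gvods

Compare letters: s→g is +14, e→s is +14, i→w is +14 — a constant shift. It's a constant shift of +14 (ROT14).
For shape: s+14=g, h+14=v, a+14=o, p+14=d, e+14=s.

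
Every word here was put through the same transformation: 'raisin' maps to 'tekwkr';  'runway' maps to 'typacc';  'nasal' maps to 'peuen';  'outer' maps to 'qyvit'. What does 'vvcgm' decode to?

track

The shifts repeat in a cycle of length 2: positions 0,1,… shift by +2, +4, then the pattern repeats.
Decoding vvcgm: v−2=t, v−4=r, c−2=a, g−4=c, m−2=k.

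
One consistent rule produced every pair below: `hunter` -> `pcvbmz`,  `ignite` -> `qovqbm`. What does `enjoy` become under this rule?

Compare letters: h→p is +8, u→c is +8, n→v is +8 — a constant shift. Each letter is shifted forward by 8 in the alphabet (a Caesar shift of +8).
Applying it to enjoy: e+8=m, n+8=v, j+8=r, o+8=w, y+8=g.

mvrwg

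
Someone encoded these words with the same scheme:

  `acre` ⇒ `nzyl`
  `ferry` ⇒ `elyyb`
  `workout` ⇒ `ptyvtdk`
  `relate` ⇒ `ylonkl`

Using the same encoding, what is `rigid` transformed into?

a(0)→n(13) and c(2)→z(25) fit y≡19x+13 (mod 26); the inverse of 19 mod 26 is 11. Each letter's alphabet position (a=0..z=25) is mapped through 19·x+13 mod 26 — an affine cipher.
On rigid: r(17)→19·17+13≡24=y; i(8)→19·8+13≡9=j; g(6)→19·6+13≡23=x; i(8)→19·8+13≡9=j; d(3)→19·3+13≡18=s (all mod 26).

yjxjs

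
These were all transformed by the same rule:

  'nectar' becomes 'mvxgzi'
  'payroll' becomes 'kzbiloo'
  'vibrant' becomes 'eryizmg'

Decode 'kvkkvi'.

Each letter is replaced by its mirror in the alphabet: a↔z, b↔y, c↔x, and so on (the Atbash cipher).
Decoding kvkkvi: k↔p, v↔e, k↔p, k↔p, v↔e, i↔r.

pepper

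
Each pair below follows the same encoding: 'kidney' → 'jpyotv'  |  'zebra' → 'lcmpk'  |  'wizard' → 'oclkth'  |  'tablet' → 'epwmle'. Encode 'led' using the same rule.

opw

The output letters match the input read backwards, each shifted +11: kidney reversed is yendik. The word is reversed, then every letter is shifted forward by 11.
For led: reverse → del; then shift: d+11=o, e+11=p, l+11=w.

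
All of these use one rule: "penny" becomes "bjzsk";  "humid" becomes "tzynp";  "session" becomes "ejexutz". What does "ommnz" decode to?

chain

A repeating key of period 2 is used — shifts +12, +5 over and over.
Decoding ommnz: o−12=c, m−5=h, m−12=a, n−5=i, z−12=n.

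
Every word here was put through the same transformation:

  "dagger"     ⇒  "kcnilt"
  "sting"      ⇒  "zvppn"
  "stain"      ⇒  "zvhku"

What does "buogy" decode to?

usher

Shifts by position in dagger: pos 0: d→k (+7), pos 1: a→c (+2), pos 2: g→n (+7), pos 3: g→i (+2) — repeating every 2. The shifts repeat in a cycle of length 2: positions 0,1,… shift by +7, +2, then the pattern repeats.
Undoing it on buogy: b−7=u, u−2=s, o−7=h, g−2=e, y−7=r.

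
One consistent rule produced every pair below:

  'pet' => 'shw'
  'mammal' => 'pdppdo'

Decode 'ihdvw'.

Compare letters: p→s is +3, e→h is +3, t→w is +3 — a constant shift. It's a constant shift of +3 (ROT3).
Decoding ihdvw: i−3=f, h−3=e, d−3=a, v−3=s, w−3=t.

feast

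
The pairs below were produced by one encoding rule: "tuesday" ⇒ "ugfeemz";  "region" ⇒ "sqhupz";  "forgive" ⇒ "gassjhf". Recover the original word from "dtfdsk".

Shifts by position in tuesday: pos 0: t→u (+1), pos 1: u→g (+12), pos 2: e→f (+1), pos 3: s→e (+12) — repeating every 2. A repeating key of period 2 is used — shifts +1, +12 over and over.
Reversing it on dtfdsk: d−1=c, t−12=h, f−1=e, d−12=r, s−1=r, k−12=y.

cherry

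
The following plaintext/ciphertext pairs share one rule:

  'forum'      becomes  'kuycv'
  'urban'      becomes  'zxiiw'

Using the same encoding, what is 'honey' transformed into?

Letter i (0-indexed) is shifted by i+5, so successive shifts are 5, 6, 7, ….
For honey: h+5=m, o+6=u, n+7=u, e+8=m, y+9=h.

muumh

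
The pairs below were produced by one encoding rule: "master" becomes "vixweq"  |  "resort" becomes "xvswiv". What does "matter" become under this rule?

The output letters match the input read backwards, each shifted +4: master reversed is retsam. The word is reversed, then every letter is shifted forward by 4.
On matter: reverse → rettam; then shift: r+4=v, e+4=i, t+4=x, t+4=x, a+4=e, m+4=q.

vixxeq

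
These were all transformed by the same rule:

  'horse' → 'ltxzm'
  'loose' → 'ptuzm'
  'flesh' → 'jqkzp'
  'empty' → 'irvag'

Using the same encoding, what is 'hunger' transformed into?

In horse: h→l is +4, o→t is +5, r→x is +6, s→z is +7 — the shift increases by 1 each position. The shift increases by 1 at each position, starting from +4: 4, 5, 6, ….
On hunger: h+4=l, u+5=z, n+6=t, g+7=n, e+8=m, r+9=a.

lztnma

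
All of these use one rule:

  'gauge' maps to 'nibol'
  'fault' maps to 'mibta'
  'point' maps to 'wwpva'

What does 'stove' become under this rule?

Shifts by position in gauge: pos 0: g→n (+7), pos 1: a→i (+8), pos 2: u→b (+7), pos 3: g→o (+8) — repeating every 2. It's a Vigenère-style cipher with numeric key [7,8]: position i shifts by key[i mod 2].
On stove: s+7=z, t+8=b, o+7=v, v+8=d, e+7=l.

zbvdl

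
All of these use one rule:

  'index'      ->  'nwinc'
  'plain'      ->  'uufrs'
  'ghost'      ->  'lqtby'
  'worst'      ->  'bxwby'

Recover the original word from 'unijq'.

Shifts by position in index: pos 0: i→n (+5), pos 1: n→w (+9), pos 2: d→i (+5), pos 3: e→n (+9) — repeating every 2. The shifts repeat in a cycle of length 2: positions 0,1,… shift by +5, +9, then the pattern repeats.
Undoing it on unijq: u−5=p, n−9=e, i−5=d, j−9=a, q−5=l.

pedal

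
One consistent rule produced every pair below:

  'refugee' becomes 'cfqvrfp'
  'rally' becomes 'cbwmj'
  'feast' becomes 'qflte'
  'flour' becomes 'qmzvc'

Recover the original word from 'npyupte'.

It's a Vigenère-style cipher with numeric key [11,1]: position i shifts by key[i mod 2].
Reversing it on npyupte: n−11=c, p−1=o, y−11=n, u−1=t, p−11=e, t−1=s, e−11=t.

contest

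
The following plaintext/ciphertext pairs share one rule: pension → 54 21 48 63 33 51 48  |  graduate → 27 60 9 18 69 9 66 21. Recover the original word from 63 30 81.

shy

p(#16)→54 and e(#5)→21: differences scale by 3, so n = 3·pos + 6. The formula is n = 3×(alphabet index, a=1) + 6.
Undoing it on 63 30 81: 63→(63−6)÷3=19=s, 30→(30−6)÷3=8=h, 81→(81−6)÷3=25=y.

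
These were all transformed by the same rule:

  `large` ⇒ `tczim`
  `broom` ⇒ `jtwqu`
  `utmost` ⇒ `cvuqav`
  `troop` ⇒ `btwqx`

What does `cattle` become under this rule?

Shifts by position in large: pos 0: l→t (+8), pos 1: a→c (+2), pos 2: r→z (+8), pos 3: g→i (+2) — repeating every 2. It's a Vigenère-style cipher with numeric key [8,2]: position i shifts by key[i mod 2].
For cattle: c+8=k, a+2=c, t+8=b, t+2=v, l+8=t, e+2=g.

kcbvtg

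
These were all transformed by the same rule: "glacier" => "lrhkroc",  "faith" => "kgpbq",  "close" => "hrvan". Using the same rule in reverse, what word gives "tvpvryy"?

opinion

In glacier: g→l is +5, l→r is +6, a→h is +7, c→k is +8 — the shift increases by 1 each position. Letter i (0-indexed) is shifted by i+5, so successive shifts are 5, 6, 7, ….
Undoing it on tvpvryy: t−5=o, v−6=p, p−7=i, v−8=n, r−9=i, y−10=o, y−11=n.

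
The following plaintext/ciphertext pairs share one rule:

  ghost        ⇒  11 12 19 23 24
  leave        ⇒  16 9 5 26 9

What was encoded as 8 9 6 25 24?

g is letter #7 and maps to 11: an offset of 4. The number is (letter's place in the alphabet, a=1) + 4.
Reversing it on 8 9 6 25 24: 8→(8−4)÷1=4=d, 9→(9−4)÷1=5=e, 6→(6−4)÷1=2=b, 25→(25−4)÷1=21=u, 24→(24−4)÷1=20=t.

debut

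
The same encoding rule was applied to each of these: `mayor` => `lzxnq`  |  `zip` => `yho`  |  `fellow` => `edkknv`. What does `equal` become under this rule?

dptzk

Each letter is shifted forward by 25 in the alphabet (a Caesar shift of +25).
On equal: e+25=d, q+25=p, u+25=t, a+25=z, l+25=k.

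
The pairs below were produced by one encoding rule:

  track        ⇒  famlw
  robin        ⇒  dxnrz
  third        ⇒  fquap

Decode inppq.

Shifts by position in track: pos 0: t→f (+12), pos 1: r→a (+9), pos 2: a→m (+12), pos 3: c→l (+9) — repeating every 2. A repeating key of period 2 is used — shifts +12, +9 over and over.
Undoing it on inppq: i−12=w, n−9=e, p−12=d, p−9=g, q−12=e.

wedge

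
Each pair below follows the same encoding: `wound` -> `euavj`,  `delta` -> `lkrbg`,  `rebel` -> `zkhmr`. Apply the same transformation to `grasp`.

oxgav

Shifts by position in wound: pos 0: w→e (+8), pos 1: o→u (+6), pos 2: u→a (+6), pos 3: n→v (+8), pos 4: d→j (+6) — repeating every 3. The shifts repeat in a cycle of length 3: positions 0,1,… shift by +8, +6, +6, then the pattern repeats.
On grasp: g+8=o, r+6=x, a+6=g, s+8=a, p+6=v.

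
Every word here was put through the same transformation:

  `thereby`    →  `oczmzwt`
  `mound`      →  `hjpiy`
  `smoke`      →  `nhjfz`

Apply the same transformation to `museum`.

hpnzph

Every letter moves 21 places later in the alphabet, wrapping around z→a.
Applying it to museum: m+21=h, u+21=p, s+21=n, e+21=z, u+21=p, m+21=h.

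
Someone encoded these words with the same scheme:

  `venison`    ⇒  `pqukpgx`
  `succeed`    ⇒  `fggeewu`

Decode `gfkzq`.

The output letters match the input read backwards, each shifted +2: venison reversed is nosinev. Two steps: reverse the string, then apply a Caesar shift of +2.
Decoding gfkzq: shift back: g−2=e, f−2=d, k−2=i, z−2=x, q−2=o → edixo; then reverse → oxide.

oxide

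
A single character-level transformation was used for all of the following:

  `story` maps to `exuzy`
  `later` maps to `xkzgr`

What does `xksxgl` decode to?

farmer

The output letters match the input read backwards, each shifted +6: story reversed is yrots. Read the word backwards and shift each letter +6.
Reversing it on xksxgl: shift back: x−6=r, k−6=e, s−6=m, x−6=r, g−6=a, l−6=f → remraf; then reverse → farmer.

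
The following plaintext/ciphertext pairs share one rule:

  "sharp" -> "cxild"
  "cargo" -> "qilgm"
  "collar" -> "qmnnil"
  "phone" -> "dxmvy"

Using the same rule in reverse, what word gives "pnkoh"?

s(18)→c(2) and h(7)→x(23) fit y≡17x+8 (mod 26); the inverse of 17 mod 26 is 23. This is an affine cipher: with a=0,…,z=25, each position x becomes (17x+8) mod 26.
Decoding pnkoh: p(15)→23·(15−8)≡5=f; n(13)→23·(13−8)≡11=l; k(10)→23·(10−8)≡20=u; o(14)→23·(14−8)≡8=i; h(7)→23·(7−8)≡3=d (all mod 26).

fluid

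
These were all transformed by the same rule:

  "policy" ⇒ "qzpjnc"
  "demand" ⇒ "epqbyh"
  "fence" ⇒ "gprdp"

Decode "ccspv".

Shifts by position in policy: pos 0: p→q (+1), pos 1: o→z (+11), pos 2: l→p (+4), pos 3: i→j (+1), pos 4: c→n (+11), pos 5: y→c (+4) — repeating every 3. It's a Vigenère-style cipher with numeric key [1,11,4]: position i shifts by key[i mod 3].
Decoding ccspv: c−1=b, c−11=r, s−4=o, p−1=o, v−11=k.

brook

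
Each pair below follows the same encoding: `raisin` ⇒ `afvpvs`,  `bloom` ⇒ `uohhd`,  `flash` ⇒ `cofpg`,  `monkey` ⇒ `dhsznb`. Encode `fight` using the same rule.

Treating letters as 0–25, the rule is x ↦ 15x + 5 (mod 26).
On fight: f(5)→15·5+5≡2=c; i(8)→15·8+5≡21=v; g(6)→15·6+5≡17=r; h(7)→15·7+5≡6=g; t(19)→15·19+5≡4=e (all mod 26).

cvrge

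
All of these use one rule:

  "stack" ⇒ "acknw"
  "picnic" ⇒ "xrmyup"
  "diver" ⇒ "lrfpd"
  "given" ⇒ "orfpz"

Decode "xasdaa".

In stack: s→a is +8, t→c is +9, a→k is +10, c→n is +11 — the shift increases by 1 each position. Each letter shifts forward by (position + 8), i.e. 8, 9, 10, … — the shift grows by one for each successive letter.
Reversing it on xasdaa: x−8=p, a−9=r, s−10=i, d−11=s, a−12=o, a−13=n.

prison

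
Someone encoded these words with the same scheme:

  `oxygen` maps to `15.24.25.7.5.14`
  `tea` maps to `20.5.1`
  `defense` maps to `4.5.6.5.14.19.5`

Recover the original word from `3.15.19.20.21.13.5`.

costume

o is letter #15 and maps to 15: an offset of 0. Each letter is replaced by its alphabet position (a=1, b=2, …, z=26).
Undoing it on 3.15.19.20.21.13.5: 3=c, 15=o, 19=s, 20=t, 21=u, 13=m, 5=e.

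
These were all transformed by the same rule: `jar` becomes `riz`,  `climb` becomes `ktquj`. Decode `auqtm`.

smile

Every letter moves 8 places later in the alphabet, wrapping around z→a.
Undoing it on auqtm: a−8=s, u−8=m, q−8=i, t−8=l, m−8=e.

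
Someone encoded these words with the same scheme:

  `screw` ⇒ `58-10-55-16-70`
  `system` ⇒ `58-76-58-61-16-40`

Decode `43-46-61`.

s(#19)→58 and c(#3)→10: differences scale by 3, so n = 3·pos + 1. Each letter becomes 3×(its alphabet position, a=1..z=26) + 1.
Undoing it on 43-46-61: 43→(43−1)÷3=14=n, 46→(46−1)÷3=15=o, 61→(61−1)÷3=20=t.

not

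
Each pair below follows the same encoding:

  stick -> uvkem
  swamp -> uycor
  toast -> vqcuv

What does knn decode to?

ill

Each letter is shifted forward by 2 in the alphabet (a Caesar shift of +2).
Undoing it on knn: k−2=i, n−2=l, n−2=l.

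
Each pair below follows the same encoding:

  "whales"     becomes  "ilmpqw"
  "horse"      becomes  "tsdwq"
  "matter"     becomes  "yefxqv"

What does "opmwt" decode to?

clash

Shifts by position in whales: pos 0: w→i (+12), pos 1: h→l (+4), pos 2: a→m (+12), pos 3: l→p (+4) — repeating every 2. It's a Vigenère-style cipher with numeric key [12,4]: position i shifts by key[i mod 2].
Reversing it on opmwt: o−12=c, p−4=l, m−12=a, w−4=s, t−12=h.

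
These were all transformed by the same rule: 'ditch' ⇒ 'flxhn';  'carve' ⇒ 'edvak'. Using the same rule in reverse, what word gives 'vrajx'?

tower

In ditch: d→f is +2, i→l is +3, t→x is +4, c→h is +5 — the shift increases by 1 each position. Letter i (0-indexed) is shifted by i+2, so successive shifts are 2, 3, 4, ….
Reversing it on vrajx: v−2=t, r−3=o, a−4=w, j−5=e, x−6=r.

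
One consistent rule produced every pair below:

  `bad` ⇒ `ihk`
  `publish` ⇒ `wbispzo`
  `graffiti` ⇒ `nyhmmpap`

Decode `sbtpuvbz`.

luminous

Compare letters: b→i is +7, a→h is +7, d→k is +7 — a constant shift. It's a constant shift of +7 (ROT7).
Decoding sbtpuvbz: s−7=l, b−7=u, t−7=m, p−7=i, u−7=n, v−7=o, b−7=u, z−7=s.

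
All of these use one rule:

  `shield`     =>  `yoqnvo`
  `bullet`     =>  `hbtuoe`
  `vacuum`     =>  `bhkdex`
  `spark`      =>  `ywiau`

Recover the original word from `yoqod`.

In shield: s→y is +6, h→o is +7, i→q is +8, e→n is +9 — the shift increases by 1 each position. Each letter shifts forward by (position + 6), i.e. 6, 7, 8, … — the shift grows by one for each successive letter.
Undoing it on yoqod: y−6=s, o−7=h, q−8=i, o−9=f, d−10=t.

shift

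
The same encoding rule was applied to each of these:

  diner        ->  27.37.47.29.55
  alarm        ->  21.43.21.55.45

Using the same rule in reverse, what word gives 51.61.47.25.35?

punch

d(#4)→27 and i(#9)→37: differences scale by 2, so n = 2·pos + 19. The formula is n = 2×(alphabet index, a=1) + 19.
Undoing it on 51.61.47.25.35: 51→(51−19)÷2=16=p, 61→(61−19)÷2=21=u, 47→(47−19)÷2=14=n, 25→(25−19)÷2=3=c, 35→(35−19)÷2=8=h.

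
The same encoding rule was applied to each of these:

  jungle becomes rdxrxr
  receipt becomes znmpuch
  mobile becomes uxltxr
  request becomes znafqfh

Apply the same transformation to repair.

In jungle: j→r is +8, u→d is +9, n→x is +10, g→r is +11 — the shift increases by 1 each position. Each letter shifts forward by (position + 8), i.e. 8, 9, 10, … — the shift grows by one for each successive letter.
On repair: r+8=z, e+9=n, p+10=z, a+11=l, i+12=u, r+13=e.

znzlue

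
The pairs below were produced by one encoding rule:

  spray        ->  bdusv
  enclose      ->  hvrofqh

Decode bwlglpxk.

humidity

Two steps: reverse the string, then apply a Caesar shift of +3.
Undoing it on bwlglpxk: shift back: b−3=y, w−3=t, l−3=i, g−3=d, l−3=i, p−3=m, x−3=u, k−3=h → ytidimuh; then reverse → humidity.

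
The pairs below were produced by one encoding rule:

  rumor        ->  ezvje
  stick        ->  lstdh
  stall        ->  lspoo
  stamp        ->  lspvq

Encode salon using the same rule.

r(17)→e(4) and u(20)→z(25) fit y≡7x+15 (mod 26); the inverse of 7 mod 26 is 15. Each letter's alphabet position (a=0..z=25) is mapped through 7·x+15 mod 26 — an affine cipher.
On salon: s(18)→7·18+15≡11=l; a(0)→7·0+15≡15=p; l(11)→7·11+15≡14=o; o(14)→7·14+15≡9=j; n(13)→7·13+15≡2=c (all mod 26).

lpojc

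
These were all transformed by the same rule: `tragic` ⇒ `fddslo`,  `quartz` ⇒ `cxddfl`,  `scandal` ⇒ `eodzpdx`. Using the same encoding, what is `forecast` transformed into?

rrdhodef

The shift depends on letter class: consonant t→f is +12, but vowel a→d is +3. Vowels shift forward by 3 and consonants shift forward by 12.
On forecast: f(cons)+12=r, o(vowel)+3=r, r(cons)+12=d, e(vowel)+3=h, c(cons)+12=o, a(vowel)+3=d, s(cons)+12=e, t(cons)+12=f.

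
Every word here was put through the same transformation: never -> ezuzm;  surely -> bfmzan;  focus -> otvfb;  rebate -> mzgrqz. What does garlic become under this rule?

drmahv

n(13)→e(4) and e(4)→z(25) fit y≡15x+17 (mod 26); the inverse of 15 mod 26 is 7. Each letter's alphabet position (a=0..z=25) is mapped through 15·x+17 mod 26 — an affine cipher.
For garlic: g(6)→15·6+17≡3=d; a(0)→15·0+17≡17=r; r(17)→15·17+17≡12=m; l(11)→15·11+17≡0=a; i(8)→15·8+17≡7=h; c(2)→15·2+17≡21=v (all mod 26).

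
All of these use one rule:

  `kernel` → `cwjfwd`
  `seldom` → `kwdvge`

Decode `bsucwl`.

jacket

Compare letters: k→c is +18, e→w is +18, r→j is +18 — a constant shift. Every letter moves 18 places later in the alphabet, wrapping around z→a.
Undoing it on bsucwl: b−18=j, s−18=a, u−18=c, c−18=k, w−18=e, l−18=t.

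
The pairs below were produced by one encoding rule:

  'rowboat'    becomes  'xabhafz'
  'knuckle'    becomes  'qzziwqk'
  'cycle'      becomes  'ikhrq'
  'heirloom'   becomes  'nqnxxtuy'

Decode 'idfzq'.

crate

The shifts repeat in a cycle of length 3: positions 0,1,… shift by +6, +12, +5, then the pattern repeats.
Undoing it on idfzq: i−6=c, d−12=r, f−5=a, z−6=t, q−12=e.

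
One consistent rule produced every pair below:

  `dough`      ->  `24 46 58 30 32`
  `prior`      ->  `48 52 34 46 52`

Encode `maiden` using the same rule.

d(#4)→24 and o(#15)→46: differences scale by 2, so n = 2·pos + 16. The formula is n = 2×(alphabet index, a=1) + 16.
For maiden: m=13→42, a=1→18, i=9→34, d=4→24, e=5→26, n=14→44.

42 18 34 24 26 44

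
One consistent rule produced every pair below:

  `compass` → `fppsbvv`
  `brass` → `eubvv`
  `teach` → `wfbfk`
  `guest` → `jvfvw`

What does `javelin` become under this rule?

mbyfojq

The shift depends on letter class: consonant c→f is +3, but vowel o→p is +1. The rule splits by letter class: vowels +1, consonants +3.
Applying it to javelin: j(cons)+3=m, a(vowel)+1=b, v(cons)+3=y, e(vowel)+1=f, l(cons)+3=o, i(vowel)+1=j, n(cons)+3=q.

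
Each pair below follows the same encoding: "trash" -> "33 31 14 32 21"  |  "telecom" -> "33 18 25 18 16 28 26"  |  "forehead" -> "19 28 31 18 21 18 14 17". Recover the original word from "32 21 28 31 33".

t is letter #20 and maps to 33: an offset of 13. Each letter is replaced by its alphabet position (a=1..z=26) + 13.
Undoing it on 32 21 28 31 33: 32→(32−13)÷1=19=s, 21→(21−13)÷1=8=h, 28→(28−13)÷1=15=o, 31→(31−13)÷1=18=r, 33→(33−13)÷1=20=t.

short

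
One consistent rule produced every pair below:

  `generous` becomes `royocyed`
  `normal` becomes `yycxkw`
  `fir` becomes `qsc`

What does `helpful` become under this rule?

sowaqew

The shift depends on letter class: consonant g→r is +11, but vowel e→o is +10. Vowels shift forward by 10 and consonants shift forward by 11.
On helpful: h(cons)+11=s, e(vowel)+10=o, l(cons)+11=w, p(cons)+11=a, f(cons)+11=q, u(vowel)+10=e, l(cons)+11=w.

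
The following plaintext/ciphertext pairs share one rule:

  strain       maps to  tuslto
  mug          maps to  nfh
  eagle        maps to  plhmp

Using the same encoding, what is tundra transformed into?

The shift depends on letter class: consonant s→t is +1, but vowel a→l is +11. Two shifts are in play — +11 for a/e/i/o/u, +1 for every other letter.
For tundra: t(cons)+1=u, u(vowel)+11=f, n(cons)+1=o, d(cons)+1=e, r(cons)+1=s, a(vowel)+11=l.

ufoesl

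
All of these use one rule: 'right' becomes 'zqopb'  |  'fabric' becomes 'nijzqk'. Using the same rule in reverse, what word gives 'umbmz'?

meter

Every letter moves 8 places later in the alphabet, wrapping around z→a.
Decoding umbmz: u−8=m, m−8=e, b−8=t, m−8=e, z−8=r.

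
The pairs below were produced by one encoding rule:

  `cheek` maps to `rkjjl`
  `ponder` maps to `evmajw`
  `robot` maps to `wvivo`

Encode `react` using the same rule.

wjzro

c(2)→r(17) and h(7)→k(10) fit y≡9x+25 (mod 26); the inverse of 9 mod 26 is 3. Each letter's alphabet position (a=0..z=25) is mapped through 9·x+25 mod 26 — an affine cipher.
For react: r(17)→9·17+25≡22=w; e(4)→9·4+25≡9=j; a(0)→9·0+25≡25=z; c(2)→9·2+25≡17=r; t(19)→9·19+25≡14=o (all mod 26).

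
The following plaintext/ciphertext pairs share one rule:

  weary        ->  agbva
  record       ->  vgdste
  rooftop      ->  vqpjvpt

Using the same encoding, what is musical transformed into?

qwtmebp

It's a Vigenère-style cipher with numeric key [4,2,1]: position i shifts by key[i mod 3].
On musical: m+4=q, u+2=w, s+1=t, i+4=m, c+2=e, a+1=b, l+4=p.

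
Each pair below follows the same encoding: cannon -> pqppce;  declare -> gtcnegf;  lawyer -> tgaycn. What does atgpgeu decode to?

scenery

The word is reversed, then every letter is shifted forward by 2.
Undoing it on atgpgeu: shift back: a−2=y, t−2=r, g−2=e, p−2=n, g−2=e, e−2=c, u−2=s → yrenecs; then reverse → scenery.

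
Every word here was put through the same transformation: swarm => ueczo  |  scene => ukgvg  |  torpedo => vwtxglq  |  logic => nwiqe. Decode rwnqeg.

policy

The shifts repeat in a cycle of length 2: positions 0,1,… shift by +2, +8, then the pattern repeats.
Undoing it on rwnqeg: r−2=p, w−8=o, n−2=l, q−8=i, e−2=c, g−8=y.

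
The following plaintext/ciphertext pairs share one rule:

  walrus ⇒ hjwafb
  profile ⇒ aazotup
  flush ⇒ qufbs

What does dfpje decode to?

sweat

Shifts by position in walrus: pos 0: w→h (+11), pos 1: a→j (+9), pos 2: l→w (+11), pos 3: r→a (+9) — repeating every 2. The shifts repeat in a cycle of length 2: positions 0,1,… shift by +11, +9, then the pattern repeats.
Decoding dfpje: d−11=s, f−9=w, p−11=e, j−9=a, e−11=t.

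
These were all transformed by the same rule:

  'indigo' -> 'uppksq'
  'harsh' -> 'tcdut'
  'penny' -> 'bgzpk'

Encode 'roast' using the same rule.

dqmuf

Shifts by position in indigo: pos 0: i→u (+12), pos 1: n→p (+2), pos 2: d→p (+12), pos 3: i→k (+2) — repeating every 2. A repeating key of period 2 is used — shifts +12, +2 over and over.
On roast: r+12=d, o+2=q, a+12=m, s+2=u, t+12=f.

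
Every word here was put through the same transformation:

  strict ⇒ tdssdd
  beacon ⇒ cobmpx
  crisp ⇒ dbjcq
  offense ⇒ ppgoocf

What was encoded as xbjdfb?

writer

Shifts by position in strict: pos 0: s→t (+1), pos 1: t→d (+10), pos 2: r→s (+1), pos 3: i→s (+10) — repeating every 2. The shifts repeat in a cycle of length 2: positions 0,1,… shift by +1, +10, then the pattern repeats.
Reversing it on xbjdfb: x−1=w, b−10=r, j−1=i, d−10=t, f−1=e, b−10=r.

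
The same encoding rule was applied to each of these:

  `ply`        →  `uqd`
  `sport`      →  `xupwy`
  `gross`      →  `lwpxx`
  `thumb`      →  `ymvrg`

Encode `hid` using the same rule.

The shift depends on letter class: consonant p→u is +5, but vowel o→p is +1. The rule splits by letter class: vowels +1, consonants +5.
On hid: h(cons)+5=m, i(vowel)+1=j, d(cons)+5=i.

mji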